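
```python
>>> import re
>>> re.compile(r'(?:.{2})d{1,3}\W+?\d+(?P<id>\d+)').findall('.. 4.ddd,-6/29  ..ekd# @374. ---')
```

['4']

`findall` collects group 1 from the one match (1 total).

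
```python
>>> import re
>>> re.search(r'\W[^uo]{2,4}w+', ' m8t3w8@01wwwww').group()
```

Pattern: a non-word character, then 2 to 4 of any character except [uo]; then one or more of a literal 'w'.
The match spans [0:6] → ' m8t3w'.

' m8t3w'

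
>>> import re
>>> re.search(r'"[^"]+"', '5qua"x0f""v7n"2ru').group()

`re.search` scans for the first position where the pattern succeeds.
The match spans [4:9] → '"x0f"'.

'"x0f"'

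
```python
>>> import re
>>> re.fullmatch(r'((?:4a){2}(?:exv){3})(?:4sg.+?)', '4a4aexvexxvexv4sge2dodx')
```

None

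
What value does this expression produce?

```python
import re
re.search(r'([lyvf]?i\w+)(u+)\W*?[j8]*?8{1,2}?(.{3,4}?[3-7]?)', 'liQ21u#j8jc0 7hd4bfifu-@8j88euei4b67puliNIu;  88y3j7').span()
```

(0, 12)

This matches optionally one of [lyvf], then the literal 'i', then one or more of a word character (captured); then one or more of a literal 'u' (captured); then zero or more of a non-word character (lazy), then zero or more of one of [j8] (lazy), then 1 to 2 of a literal '8' (lazy); then 3 to 4 of any character (lazy), then optionally a character in [3-7] (captured).
Because the quantifier is non-greedy, it stops expanding at the earliest point where the rest of the pattern can succeed.
`search` walks the string left to right and returns the first match it finds.
The match spans [0:12] → 'liQ21u#j8jc0'.
Captured: group 1 = 'liQ21', group 2 = 'u', group 3 = 'jc0'.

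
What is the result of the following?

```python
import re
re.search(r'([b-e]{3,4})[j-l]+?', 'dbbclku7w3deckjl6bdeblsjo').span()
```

Pattern: 3 to 4 of a character in [b-e] (captured); then one or more of a character in [j-l] (lazy).
A non-greedy quantifier consumes as few characters as it can — just enough that the remainder of the pattern still matches from where it stops; whatever follows it matches normally.
`search` walks the string left to right and returns the first match it finds.
The match spans [0:5] → 'dbbcl'.
Captured: group 1 = 'dbbc'.

(0, 5)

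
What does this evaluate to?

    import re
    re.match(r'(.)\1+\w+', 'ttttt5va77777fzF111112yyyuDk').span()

(0, 28)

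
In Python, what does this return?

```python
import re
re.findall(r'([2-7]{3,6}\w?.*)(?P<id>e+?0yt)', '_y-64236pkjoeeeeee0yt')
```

[('64236pkjoeeeee', 'e0yt')]

The pattern matches 3 to 6 of a character in [2-7], then optionally a word character, then zero or more of any character (captured); then one or more of the literal 'e' (lazy), then the literal '0yt' (captured as 'id').
Matches: at [3:21] match '64236pkjoeeeeee0yt', groups = ('64236pkjoeeeee', 'e0yt').
2 groups means the one result is a tuple of 2 captured strings — 1 here.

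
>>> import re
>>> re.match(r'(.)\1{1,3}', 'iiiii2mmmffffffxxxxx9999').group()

'iiii'

With `match`, the pattern is implicitly anchored at the beginning.
The match spans [0:4] → 'iiii'.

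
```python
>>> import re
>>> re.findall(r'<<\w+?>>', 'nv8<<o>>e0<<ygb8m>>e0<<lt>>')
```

['<<o>>', '<<ygb8m>>', '<<lt>>']

Matches: at [3:8] → '<<o>>'; at [10:19] → '<<ygb8m>>'; at [21:27] → '<<lt>>'.
Since nothing is captured, `findall` lists the 3 matched substrings directly.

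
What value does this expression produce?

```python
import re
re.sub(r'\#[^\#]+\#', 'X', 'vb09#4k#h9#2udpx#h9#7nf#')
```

Matches: at [4:8] → '#4k#'; at [10:17] → '#2udpx#'; at [19:24] → '#7nf#'.
`sub` substitutes 'X' at each match site.

'vb09Xh9Xh9X'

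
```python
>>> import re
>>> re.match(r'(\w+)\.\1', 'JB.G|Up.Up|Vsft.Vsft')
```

`match` is anchored at position 0; if the pattern doesn't fit there, it returns None.
Here position 0 doesn't satisfy it, so the call returns None.

None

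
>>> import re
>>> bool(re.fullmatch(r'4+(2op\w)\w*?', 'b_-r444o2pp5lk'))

False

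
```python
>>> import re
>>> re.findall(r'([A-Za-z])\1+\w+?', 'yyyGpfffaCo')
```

The backreference `\1` re-matches whatever the first group consumed, character for character.
Scanning left to right: at [0:4] match 'yyyG', group 1 = 'y'; at [5:9] match 'fffa', group 1 = 'f'.
Because there's exactly one group, `findall` drops the full match and keeps group 1 from each hit.

['y', 'f']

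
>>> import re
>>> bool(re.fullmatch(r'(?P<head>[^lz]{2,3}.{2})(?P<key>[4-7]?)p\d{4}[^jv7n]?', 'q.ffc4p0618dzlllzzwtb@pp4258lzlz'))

False

Pattern: 2 to 3 of any character except [lz], then exactly 2 of any character (captured as 'head'); then optionally a character in [4-7] (captured as 'key'); then the literal 'p', then exactly 4 of a digit, then optionally any character except [jv7n].
For `fullmatch`, every character of the input must be accounted for by the pattern.
Here the pattern can't cover the whole string, so the call returns None, and `bool(None)` is False.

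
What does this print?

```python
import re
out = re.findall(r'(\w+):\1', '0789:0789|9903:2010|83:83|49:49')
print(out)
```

['0789', '83', '49']

`\1` has to match the exact text group 1 already captured.
Walking the string: at [0:9] match '0789:0789', group 1 = '0789'; at [20:25] match '83:83', group 1 = '83'; at [26:31] match '49:49', group 1 = '49'.
One capturing group, so `findall` returns just the captured substring from each match — 3 in all.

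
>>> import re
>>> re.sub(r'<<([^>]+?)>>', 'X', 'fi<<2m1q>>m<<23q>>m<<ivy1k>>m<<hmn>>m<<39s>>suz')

'fiXmXmXmXmXsuz'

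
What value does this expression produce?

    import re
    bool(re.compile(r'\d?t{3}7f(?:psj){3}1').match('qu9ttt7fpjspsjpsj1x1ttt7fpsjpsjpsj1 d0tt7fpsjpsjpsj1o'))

False

`re.match` won't scan ahead — the pattern has to work from the very first character.
Here position 0 doesn't satisfy it, so the call returns None, and `bool(None)` is False.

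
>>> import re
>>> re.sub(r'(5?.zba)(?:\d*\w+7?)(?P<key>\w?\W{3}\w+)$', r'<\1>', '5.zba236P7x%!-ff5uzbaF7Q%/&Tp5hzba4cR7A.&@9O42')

Pattern: optionally the literal '5', then any character, then the literal 'zba' (captured); then zero or more of a digit, then one or more of a word character, then optionally the literal '7' (non-capturing group); then optionally a word character, then exactly 3 of a non-word character, then one or more of a word character (captured as 'key'); then anchored at the end.
Matches: at [29:46] → '5hzba4cR7A.&@9O42'.
Each match is replaced using the text its own group 1 captured.

'5.zba236P7x%!-ff5uzbaF7Q%/&Tp<5hzba>'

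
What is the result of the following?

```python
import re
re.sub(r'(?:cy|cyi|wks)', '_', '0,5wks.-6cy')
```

Matches: at [3:6] → 'wks'; at [9:11] → 'cy'.
Each match is replaced by '_'.

'0,5_.-6_'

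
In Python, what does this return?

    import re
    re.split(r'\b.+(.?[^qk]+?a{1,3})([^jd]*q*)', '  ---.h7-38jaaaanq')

The group in the pattern means `split` returns the separators' captures alongside the pieces.

['  ---.', 'aa', 'nq', '']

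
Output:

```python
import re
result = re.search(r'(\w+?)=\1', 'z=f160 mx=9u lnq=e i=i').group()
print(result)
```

i=i

The backreference `\1` re-matches whatever the first group consumed, character for character.
`search` walks the string left to right and returns the first match it finds.
The match spans [19:22] → 'i=i'.
Captured: group 1 = 'i'.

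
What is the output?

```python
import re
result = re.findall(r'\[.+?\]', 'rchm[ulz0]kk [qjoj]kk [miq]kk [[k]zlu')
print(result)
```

['[ulz0]', '[qjoj]', '[miq]', '[[k]']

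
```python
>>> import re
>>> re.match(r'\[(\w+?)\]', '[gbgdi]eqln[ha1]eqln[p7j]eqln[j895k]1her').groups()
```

The match spans [0:7] → '[gbgdi]'.
Captured: group 1 = 'gbgdi'.

('gbgdi',)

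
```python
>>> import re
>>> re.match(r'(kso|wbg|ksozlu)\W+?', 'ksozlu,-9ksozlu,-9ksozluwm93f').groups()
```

`re.match` won't scan ahead — the pattern has to work from the very first character.
The match spans [0:7] → 'ksozlu,'.
Captured: group 1 = 'ksozlu'.

('ksozlu',)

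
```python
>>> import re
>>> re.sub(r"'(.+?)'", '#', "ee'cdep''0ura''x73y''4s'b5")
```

A non-greedy quantifier consumes as few characters as it can — just enough that the remainder of the pattern still matches from where it stops; whatever follows it matches normally.
Matches: at [2:8] → "'cdep'"; at [8:14] → "'0ura'"; at [14:20] → "'x73y'"; at [20:24] → "'4s'".
Each match is replaced by '#'.

'ee####b5'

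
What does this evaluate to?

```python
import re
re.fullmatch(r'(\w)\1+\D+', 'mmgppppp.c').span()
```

(0, 10)

`\1` has to match the exact text group 1 already captured.
`fullmatch` succeeds only if the pattern covers the string from start to end.
The match spans [0:10] → 'mmgppppp.c'.
Captured: group 1 = 'm'.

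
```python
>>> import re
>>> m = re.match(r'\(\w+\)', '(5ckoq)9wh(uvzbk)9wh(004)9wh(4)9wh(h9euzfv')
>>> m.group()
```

'(5ckoq)'

With `match`, the pattern is implicitly anchored at the beginning.
The match spans [0:7] → '(5ckoq)'.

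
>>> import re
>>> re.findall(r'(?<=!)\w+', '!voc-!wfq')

['voc', 'wfq']

The `(?=…)`/`(?<=…)` assertion just peeks at neighbouring text; it doesn't advance the match position.
Matches: at [1:4] → 'voc'; at [6:9] → 'wfq'.
With no groups in the pattern, `findall` gives back each whole match — 2 here.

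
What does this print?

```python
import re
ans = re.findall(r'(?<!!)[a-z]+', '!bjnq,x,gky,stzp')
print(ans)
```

['jnq', 'x', 'gky', 'stzp']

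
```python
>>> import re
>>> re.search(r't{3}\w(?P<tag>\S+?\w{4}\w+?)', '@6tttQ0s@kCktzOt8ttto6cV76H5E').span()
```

(2, 14)

Pattern: exactly 3 of a literal 't', then a word character; then one or more of a non-whitespace character (lazy), then exactly 4 of a word character, then one or more of a word character (lazy) (captured as 'tag').
`re.search` scans for the first position where the pattern succeeds.
The match spans [2:14] → 'tttQ0s@kCktz'.
Captured: group 1 = '0s@kCktz'.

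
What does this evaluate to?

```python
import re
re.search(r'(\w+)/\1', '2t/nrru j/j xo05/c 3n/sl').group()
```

The backreference `\1` re-matches whatever the first group consumed, character for character.
`re.search` tries every starting position until one works.
The match spans [8:11] → 'j/j'.
Captured: group 1 = 'j'.

'j/j'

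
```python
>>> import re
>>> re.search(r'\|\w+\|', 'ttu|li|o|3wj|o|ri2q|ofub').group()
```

`search` walks the string left to right and returns the first match it finds.
The match spans [3:7] → '|li|'.

'|li|'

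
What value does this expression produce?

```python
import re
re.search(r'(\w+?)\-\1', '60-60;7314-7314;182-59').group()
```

`\1` is not a pattern — it's the concrete string captured by group 1, re-applied verbatim.
The match spans [0:5] → '60-60'.

'60-60'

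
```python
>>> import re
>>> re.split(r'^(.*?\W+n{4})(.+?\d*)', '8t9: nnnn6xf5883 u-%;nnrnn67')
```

Pattern: anchored at the start of the string; then zero or more of any character (lazy), then one or more of a non-word character, then exactly 4 of the literal 'n' (captured); then one or more of any character (lazy), then zero or more of a digit (captured).
Matches to split on: at [0:10] → '8t9: nnnn6'.
The group in the pattern means `split` returns the separators' captures alongside the pieces.

['', '8t9: nnnn', '6', 'xf5883 u-%;nnrnn67']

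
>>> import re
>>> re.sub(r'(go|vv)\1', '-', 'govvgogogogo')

`\1` is not a pattern — it's the concrete string captured by group 1, re-applied verbatim.
Every occurrence is swapped for '-'.

'govv--'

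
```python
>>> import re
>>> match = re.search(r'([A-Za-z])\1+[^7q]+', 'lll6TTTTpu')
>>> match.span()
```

After group 1 captures some text, `\1` only succeeds where that same text appears again.
The match spans [0:10] → 'lll6TTTTpu'.

(0, 10)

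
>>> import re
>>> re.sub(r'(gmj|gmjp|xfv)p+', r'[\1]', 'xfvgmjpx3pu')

Each match is replaced using the text its own group 1 captured.

'xfv[gmj]x3pu'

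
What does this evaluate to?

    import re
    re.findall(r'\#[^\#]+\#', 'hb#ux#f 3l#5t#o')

['#ux#', '#5t#']

With no groups in the pattern, `findall` gives back each whole match — 2 here.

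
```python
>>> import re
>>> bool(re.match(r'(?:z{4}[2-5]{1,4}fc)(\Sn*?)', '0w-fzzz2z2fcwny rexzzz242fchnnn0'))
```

`re.match` won't scan ahead — the pattern has to work from the very first character.
Here position 0 doesn't satisfy it, so the call returns None, and `bool(None)` is False.

False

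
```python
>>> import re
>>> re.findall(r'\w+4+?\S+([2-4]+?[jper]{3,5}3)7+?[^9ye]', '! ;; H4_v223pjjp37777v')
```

['3pjjp3']

Pattern: one or more of a word character, then one or more of a literal '4' (lazy), then one or more of a non-whitespace character; then one or more of a character in [2-4] (lazy), then 3 to 5 of one of [jper], then the literal '3' (captured); then one or more of a literal '7' (lazy); then any character except [9ye].
Walking the string: at [5:19] match 'H4_v223pjjp377', group 1 = '3pjjp3'.
With a single group, `findall` returns only what that group captured — 1 item.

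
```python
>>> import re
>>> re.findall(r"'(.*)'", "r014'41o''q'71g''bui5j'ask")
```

["41o''q'71g''bui5j"]

Matches: at [4:23] match "'41o''q'71g''bui5j'", group 1 = "41o''q'71g''bui5j".
`findall` collects group 1 from the one match (1 total).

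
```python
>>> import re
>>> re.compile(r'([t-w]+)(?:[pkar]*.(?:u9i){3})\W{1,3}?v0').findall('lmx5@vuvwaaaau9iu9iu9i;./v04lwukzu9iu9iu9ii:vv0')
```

['vuvw']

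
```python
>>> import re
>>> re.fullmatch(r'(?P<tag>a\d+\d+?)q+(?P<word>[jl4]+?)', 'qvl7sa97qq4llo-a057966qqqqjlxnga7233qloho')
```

None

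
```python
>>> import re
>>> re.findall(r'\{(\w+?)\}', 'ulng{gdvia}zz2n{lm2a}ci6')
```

['gdvia', 'lm2a']

With a single group, `findall` returns only what that group captured — 2 items.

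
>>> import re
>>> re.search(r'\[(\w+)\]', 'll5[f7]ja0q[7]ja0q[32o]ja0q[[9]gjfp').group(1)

`search` walks the string left to right and returns the first match it finds.
The match spans [3:7] → '[f7]'.
Captured: group 1 = 'f7'.

'f7'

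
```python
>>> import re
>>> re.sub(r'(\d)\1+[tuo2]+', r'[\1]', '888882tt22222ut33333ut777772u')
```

'[8][3][7]'

A backreference is literal: `\1` must see the identical characters the first group matched.
Matches: at [0:15] → '888882tt22222ut'; at [15:22] → '33333ut'; at [22:29] → '777772u'.
The replacement refers to a captured group, so each match is rewritten using its own captured text.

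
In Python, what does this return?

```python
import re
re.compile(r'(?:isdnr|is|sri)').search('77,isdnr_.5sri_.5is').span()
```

(3, 8)

The regex engine tests alternatives in the order written; an earlier branch that matches wins even if a later one would match more.
The match spans [3:8] → 'isdnr'.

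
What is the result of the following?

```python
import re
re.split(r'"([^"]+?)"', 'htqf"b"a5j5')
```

`re.split` interleaves the captured-group text with the surrounding fragments.

['htqf', 'b', 'a5j5']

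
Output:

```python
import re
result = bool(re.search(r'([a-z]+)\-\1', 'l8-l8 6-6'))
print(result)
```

False

`\1` has to match the exact text group 1 already captured.
Here nothing in the string fits, so the call returns None, and `bool(None)` is False.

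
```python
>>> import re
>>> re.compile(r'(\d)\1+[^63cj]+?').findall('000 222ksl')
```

['0', '2']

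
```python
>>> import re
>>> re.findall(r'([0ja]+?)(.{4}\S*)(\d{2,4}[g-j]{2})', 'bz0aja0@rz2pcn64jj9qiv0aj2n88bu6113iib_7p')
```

[('0', 'aja0@rz2pcn64jj9qiv0aj2n88bu61', '13ii')]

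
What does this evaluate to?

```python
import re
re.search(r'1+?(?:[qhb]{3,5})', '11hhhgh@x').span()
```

(0, 5)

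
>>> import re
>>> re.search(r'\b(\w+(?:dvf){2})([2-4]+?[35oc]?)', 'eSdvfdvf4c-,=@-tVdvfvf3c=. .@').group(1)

'eSdvfdvf'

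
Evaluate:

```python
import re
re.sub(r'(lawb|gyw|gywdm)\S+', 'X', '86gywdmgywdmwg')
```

'86X'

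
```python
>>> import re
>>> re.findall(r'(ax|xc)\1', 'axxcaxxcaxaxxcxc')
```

After group 1 captures some text, `\1` only succeeds where that same text appears again.
One capturing group, so `findall` returns just the captured substring from each match — 2 in all.

['ax', 'xc']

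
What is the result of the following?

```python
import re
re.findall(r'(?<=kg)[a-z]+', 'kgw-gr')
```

The positive lookaround only admits positions where the adjacent text matches; those characters stay outside the span.
Matches: at [2:3] → 'w'.
`findall` yields the raw match text (1 of them) because the pattern has no groups.

['w']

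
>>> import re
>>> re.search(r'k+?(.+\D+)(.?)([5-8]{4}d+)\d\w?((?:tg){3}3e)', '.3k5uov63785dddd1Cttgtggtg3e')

This matches one or more of a literal 'k' (lazy); then one or more of any character, then one or more of a non-digit (captured); then optionally any character (captured); then exactly 4 of a character in [5-8], then one or more of a literal 'd' (captured); then a digit, then optionally a word character; then the literal 'tg' repeated 3 times, then the literal '3e' (captured).
`search` walks the string left to right and returns the first match it finds.
Here nothing in the string fits, so the call returns None.

None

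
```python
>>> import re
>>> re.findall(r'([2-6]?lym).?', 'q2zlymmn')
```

['lym']

The pattern matches optionally a character in [2-6], then the literal 'lym' (captured); then optionally any character.
Matches: at [3:7] match 'lymm', group 1 = 'lym'.
`findall` collects group 1 from the one match (1 total).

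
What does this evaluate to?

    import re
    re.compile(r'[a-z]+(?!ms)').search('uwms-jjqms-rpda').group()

A negative assertion filters positions out without eating any characters.
`search` walks the string left to right and returns the first match it finds.
The match spans [0:4] → 'uwms'.

'uwms'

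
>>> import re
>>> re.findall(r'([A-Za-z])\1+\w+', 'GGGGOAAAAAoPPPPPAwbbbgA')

['G']

A backreference is literal: `\1` must see the identical characters the first group matched.
Walking the string: at [0:23] match 'GGGGOAAAAAoPPPPPAwbbbgA', group 1 = 'G'.
`findall` collects group 1 from the one match (1 total).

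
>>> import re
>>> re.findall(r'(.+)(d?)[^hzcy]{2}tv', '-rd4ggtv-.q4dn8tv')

[('-rd4ggtv-.q4d', '')]

Multiple groups make `findall` return tuples — one 2-tuple for the one match.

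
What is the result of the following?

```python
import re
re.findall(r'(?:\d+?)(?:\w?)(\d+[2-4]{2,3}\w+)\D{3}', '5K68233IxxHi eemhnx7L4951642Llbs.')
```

['68233IxxHi', '4951642Ll']

One capturing group, so `findall` returns just the captured substring from each match — 2 in all.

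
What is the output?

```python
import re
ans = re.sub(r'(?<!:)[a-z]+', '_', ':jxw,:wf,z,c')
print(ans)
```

:j_,:w_,_,_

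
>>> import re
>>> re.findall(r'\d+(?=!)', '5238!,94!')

['5238', '94']

Lookahead/lookbehind check context without consuming it, so the matched span excludes the asserted characters.
`findall` yields the raw match text (2 of them) because the pattern has no groups.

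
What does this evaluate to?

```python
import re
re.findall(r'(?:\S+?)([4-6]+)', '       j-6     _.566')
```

['6', '566']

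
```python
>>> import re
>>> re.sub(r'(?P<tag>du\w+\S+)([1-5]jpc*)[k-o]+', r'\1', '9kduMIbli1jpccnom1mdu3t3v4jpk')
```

Pattern: the literal 'du', then one or more of a word character, then one or more of a non-whitespace character (captured as 'tag'); then a character in [1-5], then the literal 'jp', then zero or more of the literal 'c' (captured); then one or more of a character in [k-o].
Matches: at [2:29] → 'duMIbli1jpccnom1mdu3t3v4jpk'.
The replacement refers to a captured group, so each match is rewritten using its own captured text.

'9kduMIbli1jpccnom1mdu3t3v'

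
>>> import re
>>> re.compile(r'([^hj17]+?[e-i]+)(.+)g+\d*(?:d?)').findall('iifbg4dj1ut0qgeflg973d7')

This matches one or more of any character except [hj17] (lazy), then one or more of a character in [e-i] (captured); then one or more of any character (captured); then one or more of the literal 'g', then zero or more of a digit; then optionally a literal 'd' (non-capturing group).
Matches: at [0:22] match 'iifbg4dj1ut0qgeflg973d', groups = ('iif', 'bg4dj1ut0qgefl').
Multiple groups make `findall` return tuples — one 2-tuple for the one match.

[('iif', 'bg4dj1ut0qgefl')]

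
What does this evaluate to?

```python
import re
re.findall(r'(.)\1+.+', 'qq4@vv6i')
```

['q']

After group 1 captures some text, `\1` only succeeds where that same text appears again.
Scanning left to right: at [0:8] match 'qq4@vv6i', group 1 = 'q'.
With a single group, `findall` returns only what that group captured — 1 item.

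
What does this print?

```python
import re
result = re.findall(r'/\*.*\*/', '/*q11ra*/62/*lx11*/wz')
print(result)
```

['/*q11ra*/62/*lx11*/']

Scanning left to right: at [0:19] → '/*q11ra*/62/*lx11*/'.
Since nothing is captured, `findall` lists the 1 matched substring directly.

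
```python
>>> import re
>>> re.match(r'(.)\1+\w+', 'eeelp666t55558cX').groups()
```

`\1` has to match the exact text group 1 already captured.
`re.match` only tries the pattern at the start of the string.
The match spans [0:16] → 'eeelp666t55558cX'.
Captured: group 1 = 'e'.

('e',)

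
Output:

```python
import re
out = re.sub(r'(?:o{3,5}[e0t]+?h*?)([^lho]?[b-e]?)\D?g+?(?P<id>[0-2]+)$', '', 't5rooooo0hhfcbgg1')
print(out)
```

This matches 3 to 5 of the literal 'o', then one or more of one of [e0t] (lazy), then zero or more of a literal 'h' (lazy) (non-capturing group); then optionally any character except [lho], then optionally a character in [b-e] (captured); then optionally a non-digit, then one or more of the literal 'g' (lazy); then one or more of a character in [0-2] (captured as 'id'); then anchored at the end.
Matches: at [3:17] → 'ooooo0hhfcbgg1'.
Every occurrence is swapped for ''.

t5r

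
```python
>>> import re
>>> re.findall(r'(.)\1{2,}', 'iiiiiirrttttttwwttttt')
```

['i', 't', 't']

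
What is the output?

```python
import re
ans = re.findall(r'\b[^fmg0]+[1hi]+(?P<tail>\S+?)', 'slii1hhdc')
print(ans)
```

['d']

Pattern: a word boundary (`\b`, zero-width); then one or more of any character except [fmg0]; then one or more of one of [1hi]; then one or more of a non-whitespace character (lazy) (captured as 'tail').
The `?` after the quantifier makes it lazy — it takes as little as possible before letting the rest of the pattern try.
Scanning left to right: at [0:8] match 'slii1hhd', group 1 = 'd'.
Because there's exactly one group, `findall` drops the full match and keeps group 1 from the one hit.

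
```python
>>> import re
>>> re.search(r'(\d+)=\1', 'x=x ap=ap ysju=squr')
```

The backreference `\1` re-matches whatever the first group consumed, character for character.
Here no position works, so the call returns None.

None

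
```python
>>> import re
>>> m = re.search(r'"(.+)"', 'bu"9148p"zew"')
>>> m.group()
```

`search` walks the string left to right and returns the first match it finds.
The match spans [2:13] → '"9148p"zew"'.
Captured: group 1 = '9148p"zew'.

'"9148p"zew"'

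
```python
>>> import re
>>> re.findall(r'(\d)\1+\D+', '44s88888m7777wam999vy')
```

['4', '8', '7', '9']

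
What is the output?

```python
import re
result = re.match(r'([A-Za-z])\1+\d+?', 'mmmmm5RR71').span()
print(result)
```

`re.match` only tries the pattern at the start of the string.
The match spans [0:6] → 'mmmmm5'.

(0, 6)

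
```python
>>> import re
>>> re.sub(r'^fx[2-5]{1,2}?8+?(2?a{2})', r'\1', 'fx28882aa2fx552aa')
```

The pattern matches anchored at the start of the string; then the literal 'fx', then 1 to 2 of a character in [2-5] (lazy), then one or more of the literal '8' (lazy); then optionally the literal '2', then exactly 2 of the literal 'a' (captured).
Matches: at [0:9] → 'fx28882aa'.
`\1` in the replacement pulls in group 1's text for each match.

'2aa2fx552aa'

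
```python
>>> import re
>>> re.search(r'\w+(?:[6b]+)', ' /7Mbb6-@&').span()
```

(2, 7)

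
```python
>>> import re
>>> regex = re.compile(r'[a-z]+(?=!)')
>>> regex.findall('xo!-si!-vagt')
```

The positive lookaround only admits positions where the adjacent text matches; those characters stay outside the span.
With no groups in the pattern, `findall` gives back each whole match — 2 here.

['xo', 'si']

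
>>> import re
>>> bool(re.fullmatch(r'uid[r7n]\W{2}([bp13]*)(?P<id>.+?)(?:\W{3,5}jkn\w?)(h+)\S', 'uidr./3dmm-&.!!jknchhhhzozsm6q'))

False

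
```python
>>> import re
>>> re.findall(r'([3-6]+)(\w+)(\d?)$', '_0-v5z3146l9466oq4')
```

Pattern: one or more of a character in [3-6] (captured); then one or more of a word character (captured); then optionally a digit (captured); then anchored at the end.
Scanning left to right: at [4:18] match '5z3146l9466oq4', groups = ('5', 'z3146l9466oq4', '').
With 3 capturing groups, `findall` returns a 3-tuple per match.

[('5', 'z3146l9466oq4', '')]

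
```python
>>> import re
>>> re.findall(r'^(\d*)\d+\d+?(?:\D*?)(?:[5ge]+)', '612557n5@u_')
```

['6125']

This matches anchored at the start of the string; then zero or more of a digit (captured); then one or more of a digit, then one or more of a digit (lazy); then zero or more of a non-digit (lazy) (non-capturing group); then one or more of one of [5ge] (non-capturing group).
Matches: at [0:8] match '612557n5', group 1 = '6125'.
With a single group, `findall` returns only what that group captured — 1 item.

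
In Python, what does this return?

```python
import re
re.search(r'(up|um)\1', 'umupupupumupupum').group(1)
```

'up'

A backreference is literal: `\1` must see the identical characters the first group matched.
Unlike `match`, `search` isn't anchored — it looks for the pattern anywhere in the string.
The match spans [2:6] → 'upup'.
Captured: group 1 = 'up'.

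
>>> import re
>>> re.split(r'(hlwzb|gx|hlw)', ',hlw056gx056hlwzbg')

[',', 'hlw', '056', 'gx', '056', 'hlwzb', 'g']

Alternation tries branches left to right and keeps the first one that lets the overall match succeed at that position.
Matches to split on: at [1:4] → 'hlw'; at [7:9] → 'gx'; at [12:17] → 'hlwzb'.
Because the pattern has a capturing group, `split` also inserts each captured text between the pieces.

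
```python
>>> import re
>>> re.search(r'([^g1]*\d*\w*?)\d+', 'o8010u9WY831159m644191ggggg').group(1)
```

'o8010u'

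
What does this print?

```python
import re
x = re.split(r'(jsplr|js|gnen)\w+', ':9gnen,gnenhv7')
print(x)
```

[':9gnen,', 'gnen', '']

Matches to split on: at [7:14] → 'gnenhv7'.
The group in the pattern means `split` returns the separators' captures alongside the pieces.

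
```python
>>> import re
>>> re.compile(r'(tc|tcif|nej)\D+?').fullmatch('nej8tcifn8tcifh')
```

None

`fullmatch` succeeds only if the pattern covers the string from start to end.
Here the string isn't matched end-to-end, so the call returns None.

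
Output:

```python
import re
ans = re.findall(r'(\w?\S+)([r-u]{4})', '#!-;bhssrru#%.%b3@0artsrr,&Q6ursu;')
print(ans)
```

[('#!-;bhssrru#%.%b3@0artsrr,&Q6', 'ursu')]

The pattern matches optionally a word character, then one or more of a non-whitespace character (captured); then exactly 4 of a character in [r-u] (captured).
Matches: at [0:33] match '#!-;bhssrru#%.%b3@0artsrr,&Q6ursu', groups = ('#!-;bhssrru#%.%b3@0artsrr,&Q6', 'ursu').
Multiple groups make `findall` return tuples — one 2-tuple for the one match.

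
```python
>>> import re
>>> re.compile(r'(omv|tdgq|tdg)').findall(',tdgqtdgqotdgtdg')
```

['tdgq', 'tdgq', 'tdg', 'tdg']

Branches in `(...|...)` are attempted left-to-right; the first branch that allows the whole pattern to succeed is taken.
`findall` collects group 1 from each match (4 total).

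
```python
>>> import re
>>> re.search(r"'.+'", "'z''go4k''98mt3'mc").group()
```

`search` walks the string left to right and returns the first match it finds.
The match spans [0:16] → "'z''go4k''98mt3'".

"'z''go4k''98mt3'"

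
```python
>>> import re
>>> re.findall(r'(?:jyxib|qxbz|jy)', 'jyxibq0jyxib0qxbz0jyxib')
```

The regex engine tests alternatives in the order written; an earlier branch that matches wins even if a later one would match more.
No capturing groups, so `findall` returns the 4 full match strings.

['jyxib', 'jyxib', 'qxbz', 'jyxib']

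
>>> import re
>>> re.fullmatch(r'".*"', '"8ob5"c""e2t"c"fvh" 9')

None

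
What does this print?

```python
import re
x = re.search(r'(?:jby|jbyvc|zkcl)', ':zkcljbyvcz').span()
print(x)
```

`re.search` scans for the first position where the pattern succeeds.
The match spans [1:5] → 'zkcl'.

(1, 5)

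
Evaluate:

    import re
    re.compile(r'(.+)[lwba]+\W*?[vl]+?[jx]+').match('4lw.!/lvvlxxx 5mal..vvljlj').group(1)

Pattern: one or more of any character (captured); then one or more of one of [lwba]; then zero or more of a non-word character (lazy), then one or more of one of [vl] (lazy); then one or more of one of [jx].
With `match`, the pattern is implicitly anchored at the beginning.
The match spans [0:24] → '4lw.!/lvvlxxx 5mal..vvlj'.
Captured: group 1 = '4lw.!/lvvlxxx 5ma'.

'4lw.!/lvvlxxx 5ma'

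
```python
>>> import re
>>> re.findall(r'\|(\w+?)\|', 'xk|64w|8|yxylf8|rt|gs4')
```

One capturing group, so `findall` returns just the captured substring from each match — 2 in all.

['64w', 'yxylf8']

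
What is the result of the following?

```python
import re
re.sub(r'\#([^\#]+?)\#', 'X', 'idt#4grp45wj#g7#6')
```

'idtXg7#6'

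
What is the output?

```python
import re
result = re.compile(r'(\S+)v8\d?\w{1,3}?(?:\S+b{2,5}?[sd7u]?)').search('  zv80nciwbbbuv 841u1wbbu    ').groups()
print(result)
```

('z',)

The match spans [2:14] → 'zv80nciwbbbu'.
Captured: group 1 = 'z'.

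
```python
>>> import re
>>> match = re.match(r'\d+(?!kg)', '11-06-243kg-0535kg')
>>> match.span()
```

(0, 2)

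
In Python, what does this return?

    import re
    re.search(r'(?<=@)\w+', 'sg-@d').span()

Lookahead/lookbehind check context without consuming it, so the matched span excludes the asserted characters.
`re.search` scans for the first position where the pattern succeeds.
The match spans [4:5] → 'd'.

(4, 5)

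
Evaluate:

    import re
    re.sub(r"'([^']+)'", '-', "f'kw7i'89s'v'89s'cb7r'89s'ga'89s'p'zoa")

'f-89s-89s-89s-89s-zoa'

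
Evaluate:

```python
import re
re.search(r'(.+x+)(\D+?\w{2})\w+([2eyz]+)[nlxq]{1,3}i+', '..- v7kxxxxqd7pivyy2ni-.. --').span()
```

(0, 22)

Pattern: one or more of any character, then one or more of a literal 'x' (captured); then one or more of a non-digit (lazy), then exactly 2 of a word character (captured); then one or more of a word character; then one or more of one of [2eyz] (captured); then 1 to 3 of one of [nlxq], then one or more of a literal 'i'.
Unlike `match`, `search` isn't anchored — it looks for the pattern anywhere in the string.
The match spans [0:22] → '..- v7kxxxxqd7pivyy2ni'.
Captured: group 1 = '..- v7kxxxx', group 2 = 'qd7', group 3 = '2'.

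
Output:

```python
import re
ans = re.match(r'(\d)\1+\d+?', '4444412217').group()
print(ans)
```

444441

`re.match` only tries the pattern at the start of the string.
The match spans [0:6] → '444441'.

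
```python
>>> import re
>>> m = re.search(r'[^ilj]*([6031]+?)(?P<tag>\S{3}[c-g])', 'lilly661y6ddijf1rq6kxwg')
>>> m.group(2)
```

'y6dd'

The match spans [4:12] → 'y661y6dd'.
Captured: group 1 = '1', group 2 = 'y6dd'.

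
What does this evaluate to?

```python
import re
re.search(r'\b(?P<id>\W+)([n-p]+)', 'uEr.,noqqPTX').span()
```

This matches a word boundary (`\b`, zero-width); then one or more of a non-word character (captured as 'id'); then one or more of a character in [n-p] (captured).
`search` walks the string left to right and returns the first match it finds.
The match spans [3:7] → '.,no'.
Captured: group 1 = '.,', group 2 = 'no'.

(3, 7)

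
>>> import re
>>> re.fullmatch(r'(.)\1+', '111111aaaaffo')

`\1` is not a pattern — it's the concrete string captured by group 1, re-applied verbatim.
For `fullmatch`, every character of the input must be accounted for by the pattern.
Here there's no way to consume every character, so the call returns None.

None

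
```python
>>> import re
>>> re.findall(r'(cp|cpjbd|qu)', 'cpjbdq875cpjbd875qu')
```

Alternation tries branches left to right and keeps the first one that lets the overall match succeed at that position.
With a single group, `findall` returns only what that group captured — 3 items.

['cp', 'cp', 'qu']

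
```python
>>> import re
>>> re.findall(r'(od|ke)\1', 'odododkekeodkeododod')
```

['od', 'ke', 'od']

A backreference is literal: `\1` must see the identical characters the first group matched.
Matches: at [0:4] match 'odod', group 1 = 'od'; at [6:10] match 'keke', group 1 = 'ke'; at [14:18] match 'odod', group 1 = 'od'.
One capturing group, so `findall` returns just the captured substring from each match — 3 in all.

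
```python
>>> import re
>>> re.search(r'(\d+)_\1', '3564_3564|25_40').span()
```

`\1` has to match the exact text group 1 already captured.
The match spans [0:9] → '3564_3564'.

(0, 9)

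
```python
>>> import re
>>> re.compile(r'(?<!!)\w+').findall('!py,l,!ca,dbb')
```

Because the assertion is negative and zero-width, positions next to the forbidden text are skipped.
Matches: at [2:3] → 'y'; at [4:5] → 'l'; at [8:9] → 'a'; at [10:13] → 'dbb'.
No capturing groups, so `findall` returns the 4 full match strings.

['y', 'l', 'a', 'dbb']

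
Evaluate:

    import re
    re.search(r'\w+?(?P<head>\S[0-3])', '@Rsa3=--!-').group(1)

'a3'

The pattern matches one or more of a word character (lazy); then a non-whitespace character, then a character in [0-3] (captured as 'head').
`search` walks the string left to right and returns the first match it finds.
The match spans [1:5] → 'Rsa3'.
Captured: group 1 = 'a3'.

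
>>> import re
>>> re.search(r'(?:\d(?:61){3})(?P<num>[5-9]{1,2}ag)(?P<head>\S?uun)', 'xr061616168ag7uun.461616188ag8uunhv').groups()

The pattern matches a digit, then the literal '61' repeated 3 times (non-capturing group); then 1 to 2 of a character in [5-9], then the literal 'ag' (captured as 'num'); then optionally a non-whitespace character, then the literal 'uun' (captured as 'head').
Unlike `match`, `search` isn't anchored — it looks for the pattern anywhere in the string.
The match spans [2:17] → '061616168ag7uun'.
Captured: group 1 = '68ag', group 2 = '7uun'.

('68ag', '7uun')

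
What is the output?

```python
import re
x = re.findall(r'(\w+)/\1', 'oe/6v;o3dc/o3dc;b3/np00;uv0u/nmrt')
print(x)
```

['o3dc']

`\1` is not a pattern — it's the concrete string captured by group 1, re-applied verbatim.
Walking the string: at [6:15] match 'o3dc/o3dc', group 1 = 'o3dc'.
With a single group, `findall` returns only what that group captured — 1 item.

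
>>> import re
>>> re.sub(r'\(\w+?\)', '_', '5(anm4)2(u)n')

'5_2_n'

Every occurrence is swapped for '_'.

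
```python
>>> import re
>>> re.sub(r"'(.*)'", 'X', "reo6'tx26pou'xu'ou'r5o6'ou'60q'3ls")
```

Matches: at [4:31] → "'tx26pou'xu'ou'r5o6'ou'60q'".
Every occurrence is swapped for 'X'.

'reo6X3ls'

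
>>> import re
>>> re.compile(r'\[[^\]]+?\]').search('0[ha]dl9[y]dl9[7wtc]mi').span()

(1, 5)

Unlike `match`, `search` isn't anchored — it looks for the pattern anywhere in the string.
The match spans [1:5] → '[ha]'.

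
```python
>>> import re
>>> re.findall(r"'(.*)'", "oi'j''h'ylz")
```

Walking the string: at [2:8] match "'j''h'", group 1 = "j''h".
One capturing group, so `findall` returns just the captured substring from the one match — 1 in all.

["j''h"]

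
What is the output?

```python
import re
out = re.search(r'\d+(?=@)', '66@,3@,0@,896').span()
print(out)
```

The lookaround is zero-width — it requires the adjacent text to match without consuming it, so the asserted text isn't part of the match.
The match spans [0:2] → '66'.

(0, 2)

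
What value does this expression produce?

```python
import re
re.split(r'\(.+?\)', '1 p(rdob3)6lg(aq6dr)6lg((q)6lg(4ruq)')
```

['1 p', '6lg', '6lg', '6lg', '']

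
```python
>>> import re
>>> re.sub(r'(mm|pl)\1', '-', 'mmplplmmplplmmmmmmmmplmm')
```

'mm-mm---plmm'

After group 1 captures some text, `\1` only succeeds where that same text appears again.
Matches: at [2:6] → 'plpl'; at [8:12] → 'plpl'; at [12:16] → 'mmmm'; at [16:20] → 'mmmm'.
Every occurrence is swapped for '-'.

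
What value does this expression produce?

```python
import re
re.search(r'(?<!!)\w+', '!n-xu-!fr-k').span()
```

The negative lookaround is zero-width — it rules out positions where the adjacent text would match, without consuming anything.
`search` walks the string left to right and returns the first match it finds.
The match spans [3:5] → 'xu'.

(3, 5)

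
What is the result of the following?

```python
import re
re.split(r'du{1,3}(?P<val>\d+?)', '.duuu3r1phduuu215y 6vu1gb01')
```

['.', '3', 'r1ph', '2', '15y 6vu1gb01']

Pattern: a literal 'd', then 1 to 3 of the literal 'u'; then one or more of a digit (lazy) (captured as 'val').
Matches to split on: at [1:6] → 'duuu3'; at [10:15] → 'duuu2'.
The group in the pattern means `split` returns the separators' captures alongside the pieces.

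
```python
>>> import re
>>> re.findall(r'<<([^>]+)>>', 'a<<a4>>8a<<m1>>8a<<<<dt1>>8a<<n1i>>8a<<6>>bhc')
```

Matches: at [1:7] match '<<a4>>', group 1 = 'a4'; at [9:15] match '<<m1>>', group 1 = 'm1'; at [17:26] match '<<<<dt1>>', group 1 = '<<dt1'; at [28:35] match '<<n1i>>', group 1 = 'n1i'; at [37:42] match '<<6>>', group 1 = '6'.
`findall` collects group 1 from each match (5 total).

['a4', 'm1', '<<dt1', 'n1i', '6']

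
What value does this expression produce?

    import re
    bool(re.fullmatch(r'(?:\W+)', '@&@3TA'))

False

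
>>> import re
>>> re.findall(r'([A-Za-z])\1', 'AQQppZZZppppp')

`\1` has to match the exact text group 1 already captured.
Walking the string: at [1:3] match 'QQ', group 1 = 'Q'; at [3:5] match 'pp', group 1 = 'p'; at [5:7] match 'ZZ', group 1 = 'Z'; at [8:10] match 'pp', group 1 = 'p'; at [10:12] match 'pp', group 1 = 'p'.
One capturing group, so `findall` returns just the captured substring from each match — 5 in all.

['Q', 'p', 'Z', 'p', 'p']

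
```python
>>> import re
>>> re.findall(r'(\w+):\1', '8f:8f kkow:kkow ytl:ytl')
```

After group 1 captures some text, `\1` only succeeds where that same text appears again.
Matches: at [0:5] match '8f:8f', group 1 = '8f'; at [6:15] match 'kkow:kkow', group 1 = 'kkow'; at [16:23] match 'ytl:ytl', group 1 = 'ytl'.
One capturing group, so `findall` returns just the captured substring from each match — 3 in all.

['8f', 'kkow', 'ytl']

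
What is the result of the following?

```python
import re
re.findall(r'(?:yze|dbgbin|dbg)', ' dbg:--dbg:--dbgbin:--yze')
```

The regex engine tests alternatives in the order written; an earlier branch that matches wins even if a later one would match more.
Since nothing is captured, `findall` lists the 4 matched substrings directly.

['dbg', 'dbg', 'dbgbin', 'yze']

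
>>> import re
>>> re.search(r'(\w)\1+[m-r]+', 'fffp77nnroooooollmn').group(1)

'f'

A backreference is literal: `\1` must see the identical characters the first group matched.
`re.search` scans for the first position where the pattern succeeds.
The match spans [0:4] → 'fffp'.
Captured: group 1 = 'f'.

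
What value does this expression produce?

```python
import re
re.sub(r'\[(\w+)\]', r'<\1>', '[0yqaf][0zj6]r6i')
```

Matches: at [0:7] → '[0yqaf]'; at [7:13] → '[0zj6]'.
The replacement refers to a captured group, so each match is rewritten using its own captured text.

'<0yqaf><0zj6>r6i'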